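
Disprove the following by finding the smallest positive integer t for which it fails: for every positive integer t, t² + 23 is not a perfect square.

t = 11

A counterexample is any positive integer t such that t² + 23 is a perfect square; we check each in order.
For t = 1, 2, 3, 4, 5, 6, 7, 8, 9, 10 the conclusion holds.
t = 11: 11² + 23 = 144 = 12², a perfect square.
Thus t = 11 disproves the claim, and no smaller t works.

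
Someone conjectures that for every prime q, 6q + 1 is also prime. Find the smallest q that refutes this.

We need the least prime q for which 6q + 1 is not prime.
The first 7 eligible values, up to q = 17, all satisfy the conclusion.
q = 19: 6q + 1 = 115 = 5 × 23, not prime.
Hence q = 19 is a counterexample.

q = 19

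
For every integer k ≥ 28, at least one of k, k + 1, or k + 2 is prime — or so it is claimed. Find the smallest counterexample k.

A counterexample is any integer k ≥ 28 such that k, k + 1, k + 2 are all composite; we check each in order.
For k = 28, 29, 30, 31 the conclusion holds.
k = 32: 32 = 2 × 16; 33 = 3 × 11; 34 = 2 × 17 — all composite.
Hence k = 32 is a counterexample.

k = 32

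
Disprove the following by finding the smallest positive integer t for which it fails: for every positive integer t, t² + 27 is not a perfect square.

t = 3

A counterexample is any positive integer t such that t² + 27 is a perfect square; we check each in order.
t = 1: 1² + 27 = 28, not a perfect square.
t = 2: 2² + 27 = 31, not a perfect square.
t = 3: 3² + 27 = 36 = 6², a perfect square.
Thus t = 3 disproves the claim, and no smaller t works.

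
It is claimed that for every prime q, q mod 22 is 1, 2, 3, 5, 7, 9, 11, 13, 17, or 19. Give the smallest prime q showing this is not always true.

q = 37

For q = 2, 3, 5, 7, …, 23, 29, 31 the conclusion holds.
q = 37: 37 mod 22 = 15 — not in {1, 2, 3, 5, 7, 9, 11, 13, 17, 19}.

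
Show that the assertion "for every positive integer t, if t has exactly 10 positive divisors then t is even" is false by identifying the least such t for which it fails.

For t = 48, 80, 112, 162, 176, 208, 272, 304, 368 the conclusion holds.
t = 405: divisors of 405: 10 divisors; 405 is odd.
Thus t = 405 disproves the claim, and no smaller t works.

t = 405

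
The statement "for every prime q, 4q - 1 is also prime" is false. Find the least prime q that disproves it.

q = 7

A counterexample is any prime q such that 4q - 1 is not prime; we check each in order.
For q = 2, 3, 5 the conclusion holds.
q = 7: 4q - 1 = 27 = 3 × 9, not prime.
Thus q = 7 disproves the claim, and no smaller q works.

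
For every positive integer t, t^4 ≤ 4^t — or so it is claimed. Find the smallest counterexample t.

Check each positive integer t in order until t^4 > 4^t.
t = 1: t^4 = 1 and 4^t = 4, so 1 ≤ 4.
t = 2: t^4 = 16 and 4^t = 16, so 16 ≤ 16.
t = 3: t^4 = 81 and 4^t = 64, so 81 > 64.
Hence t = 3 is a counterexample.

t = 3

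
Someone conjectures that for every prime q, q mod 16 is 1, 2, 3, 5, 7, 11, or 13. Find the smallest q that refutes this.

A counterexample is any prime q such that the claim fails; we check each in order.
For q = 2, 3, 5, 7, 11, 13, 17, 19, 23, 29 the conclusion holds.
q = 31: 31 mod 16 = 15 — not in {1, 2, 3, 5, 7, 11, 13}.

q = 31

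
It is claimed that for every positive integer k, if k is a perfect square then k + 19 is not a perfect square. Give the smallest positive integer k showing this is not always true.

k = 81

We need the least positive integer k for which k is a perfect square but k + 19 is a perfect square.
For k = 1, 4, 9, 16, 25, 36, 49, 64 the conclusion holds.
k = 81: 81 = 9² and 81 + 19 = 100 = 10².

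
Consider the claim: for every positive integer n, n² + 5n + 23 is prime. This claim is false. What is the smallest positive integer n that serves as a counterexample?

n = 14

For n = 1, 2, 3, 4, …, 11, 12, 13 the conclusion holds.
n = 14: n² + 5n + 23 = 289 = 17 × 17, composite.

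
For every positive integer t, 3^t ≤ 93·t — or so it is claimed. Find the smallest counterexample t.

A counterexample is any positive integer t such that 3^t > 93·t; we check each in order.
t = 1: 3^t = 3 and 93·t = 93, so 3 ≤ 93.
t = 2: 3^t = 9 and 93·t = 186, so 9 ≤ 186.
t = 3: 3^t = 27 and 93·t = 279, so 27 ≤ 279.
t = 4: 3^t = 81 and 93·t = 372, so 81 ≤ 372.
t = 5: 3^t = 243 and 93·t = 465, so 243 ≤ 465.
t = 6: 3^t = 729 and 93·t = 558, so 729 > 558.

t = 6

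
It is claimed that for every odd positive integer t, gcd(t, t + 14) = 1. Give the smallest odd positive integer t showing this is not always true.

t = 1: gcd(1, 15) = 1.
t = 3: gcd(3, 17) = 1.
t = 5: gcd(5, 19) = 1.
t = 7: gcd(7, 21) = 7.

t = 7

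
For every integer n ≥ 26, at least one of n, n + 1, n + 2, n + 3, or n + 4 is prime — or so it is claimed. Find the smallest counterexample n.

We need the least integer n ≥ 26 for which n, n + 1, n + 2, n + 3, n + 4 are all composite.
The first 6 eligible values, up to n = 31, all satisfy the conclusion.
n = 32: 32 = 2 × 16; 33 = 3 × 11; 34 = 2 × 17; 35 = 5 × 7; 36 = 2 × 18 — all composite.
Thus n = 32 disproves the claim, and no smaller n works.

n = 32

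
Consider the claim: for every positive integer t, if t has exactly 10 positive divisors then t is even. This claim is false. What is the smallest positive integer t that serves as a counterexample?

t = 405

We need the least positive integer t for which t has exactly 10 positive divisors but t is odd.
For t = 48, 80, 112, 162, 176, 208, 272, 304, 368 the conclusion holds.
t = 405: divisors of 405: 10 divisors; 405 is odd.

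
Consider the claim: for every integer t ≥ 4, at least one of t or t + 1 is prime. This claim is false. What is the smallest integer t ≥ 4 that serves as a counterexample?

t = 8

For t = 4, 5, 6, 7 the conclusion holds.
t = 8: 8 = 2 × 4; 9 = 3 × 3 — both composite.
Hence t = 8 is a counterexample.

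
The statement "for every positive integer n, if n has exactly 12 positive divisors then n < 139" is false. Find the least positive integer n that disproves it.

n = 140

A counterexample is any positive integer n such that n has exactly 12 positive divisors but the claim fails; we check each in order.
For n = 60, 72, 84, 90, 96, 108, 126, 132 the conclusion holds.
n = 140: τ(140) = 12; 140 ≥ 139.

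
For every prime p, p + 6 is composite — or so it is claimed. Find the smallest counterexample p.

p = 5

We need the least prime p for which p + 6 is prime.
For p = 2, 3 the conclusion holds.
p = 5: p + 6 = 11, prime — not composite.
Thus p = 5 disproves the claim, and no smaller p works.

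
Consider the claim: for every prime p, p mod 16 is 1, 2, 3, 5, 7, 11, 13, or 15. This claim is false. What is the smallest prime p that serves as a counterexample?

p = 41

For p = 2, 3, 5, 7, …, 29, 31, 37 the conclusion holds.
p = 41: 41 mod 16 = 9 — not in {1, 2, 3, 5, 7, 11, 13, 15}.
Thus p = 41 disproves the claim, and no smaller p works.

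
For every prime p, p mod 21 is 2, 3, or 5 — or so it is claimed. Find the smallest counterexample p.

p = 7

Check each prime p in order until the claim fails.
p = 2: 2 mod 21 = 2.
p = 3: 3 mod 21 = 3.
p = 5: 5 mod 21 = 5.
p = 7: 7 mod 21 = 7 — not in {2, 3, 5}.
So p = 7 is the smallest counterexample.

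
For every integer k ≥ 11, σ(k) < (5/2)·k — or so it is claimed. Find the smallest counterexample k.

k = 24

We need the least integer k ≥ 11 for which the claim fails.
For k = 11, 12, 13, 14, …, 21, 22, 23 the conclusion holds.
k = 24: σ(24) = 60; 60 ≥ 60.
So k = 24 is the smallest counterexample.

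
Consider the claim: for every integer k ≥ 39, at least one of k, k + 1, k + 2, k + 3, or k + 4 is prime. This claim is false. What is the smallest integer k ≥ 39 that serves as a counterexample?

k = 48

We need the least integer k ≥ 39 for which k, k + 1, k + 2, k + 3, k + 4 are all composite.
For k = 39, 40, 41, 42, 43, 44, 45, 46, 47 the conclusion holds.
k = 48: 48 = 2 × 24; 49 = 7 × 7; 50 = 2 × 25; 51 = 3 × 17; 52 = 2 × 26 — all composite.
Hence k = 48 is a counterexample.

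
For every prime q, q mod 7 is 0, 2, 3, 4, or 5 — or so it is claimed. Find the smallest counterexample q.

We need the least prime q for which the claim fails.
For q = 2, 3, 5, 7, 11 the conclusion holds.
q = 13: 13 mod 7 = 6 — not in {0, 2, 3, 4, 5}.
Hence q = 13 is a counterexample.

q = 13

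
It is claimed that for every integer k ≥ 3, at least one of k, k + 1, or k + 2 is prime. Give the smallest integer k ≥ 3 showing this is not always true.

k = 8

Check each integer k ≥ 3 in order until k, k + 1, k + 2 are all composite.
The first 5 eligible values, up to k = 7, all satisfy the conclusion.
k = 8: 8 = 2 × 4; 9 = 3 × 3; 10 = 2 × 5 — all composite.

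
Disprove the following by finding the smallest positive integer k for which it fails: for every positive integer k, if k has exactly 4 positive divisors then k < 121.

k = 122

For k = 6, 8, 10, 14, …, 115, 118, 119 the conclusion holds.
k = 122: τ(122) = 4; 122 ≥ 121.
Hence k = 122 is a counterexample.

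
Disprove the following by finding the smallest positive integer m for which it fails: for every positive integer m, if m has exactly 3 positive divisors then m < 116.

The first 4 eligible values, up to m = 49, all satisfy the conclusion.
m = 121: τ(121) = 3; 121 ≥ 116.
Thus m = 121 disproves the claim, and no smaller m works.

m = 121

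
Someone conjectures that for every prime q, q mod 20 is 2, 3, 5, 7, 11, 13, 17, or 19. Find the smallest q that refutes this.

We need the least prime q for which the claim fails.
For q = 2, 3, 5, 7, 11, 13, 17, 19, 23 the conclusion holds.
q = 29: 29 mod 20 = 9 — not in {2, 3, 5, 7, 11, 13, 17, 19}.
Thus q = 29 disproves the claim, and no smaller q works.

q = 29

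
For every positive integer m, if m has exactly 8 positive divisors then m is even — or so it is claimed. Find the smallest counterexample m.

m = 105

A counterexample is any positive integer m such that m has exactly 8 positive divisors but m is odd; we check each in order.
The first 12 eligible values, up to m = 104, all satisfy the conclusion.
m = 105: divisors of 105: 1, 3, 5, 7, 15, 21, 35, 105; 105 is odd.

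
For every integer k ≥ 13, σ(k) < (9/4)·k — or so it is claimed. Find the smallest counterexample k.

Check each integer k ≥ 13 in order until the claim fails.
The first 11 eligible values, up to k = 23, all satisfy the conclusion.
k = 24: σ(24) = 60; 60 ≥ 54.

k = 24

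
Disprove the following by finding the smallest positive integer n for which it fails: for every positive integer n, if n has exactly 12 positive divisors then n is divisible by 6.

n = 140

Check each positive integer n in order until n has exactly 12 positive divisors but n is not divisible by 6.
For n = 60, 72, 84, 90, 96, 108, 126, 132 the conclusion holds.
n = 140: τ(140) = 12; 140 mod 6 = 2.
Thus n = 140 disproves the claim, and no smaller n works.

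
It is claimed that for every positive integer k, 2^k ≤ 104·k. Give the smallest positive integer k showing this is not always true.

For k = 1, 2, 3, 4, 5, 6, 7, 8, 9, 10 the conclusion holds.
k = 11: 2^k = 2048 and 104·k = 1144, so 2048 > 1144.
Hence k = 11 is a counterexample.

k = 11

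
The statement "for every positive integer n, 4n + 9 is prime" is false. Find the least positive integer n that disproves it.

We need the least positive integer n for which 4n + 9 is not prime.
n = 1: 4n + 9 = 13, prime.
n = 2: 4n + 9 = 17, prime.
n = 3: 4n + 9 = 21 = 3 × 7, composite.

n = 3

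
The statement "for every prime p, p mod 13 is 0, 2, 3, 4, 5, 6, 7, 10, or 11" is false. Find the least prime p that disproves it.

p = 47

Check each prime p in order until the claim fails.
The first 14 eligible values, up to p = 43, all satisfy the conclusion.
p = 47: 47 mod 13 = 8 — not in {0, 2, 3, 4, 5, 6, 7, 10, 11}.
Thus p = 47 disproves the claim, and no smaller p works.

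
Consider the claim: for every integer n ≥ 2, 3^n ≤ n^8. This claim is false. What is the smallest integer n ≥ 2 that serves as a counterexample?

n = 23

We need the least integer n ≥ 2 for which 3^n > n^8.
For n = 2, 3, 4, 5, …, 20, 21, 22 the conclusion holds.
n = 23: 3^n = 94143178827 and n^8 = 78310985281, so 94143178827 > 78310985281.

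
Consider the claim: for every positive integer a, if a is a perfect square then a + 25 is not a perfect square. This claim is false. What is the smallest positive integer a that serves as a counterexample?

We need the least positive integer a for which a is a perfect square but a + 25 is a perfect square.
The first 11 eligible values, up to a = 121, all satisfy the conclusion.
a = 144: 144 = 12² and 144 + 25 = 169 = 13².
Hence a = 144 is a counterexample.

a = 144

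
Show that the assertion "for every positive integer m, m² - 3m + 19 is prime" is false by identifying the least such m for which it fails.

m = 18

A counterexample is any positive integer m such that m² - 3m + 19 is not prime; we check each in order.
The first 17 eligible values, up to m = 17, all satisfy the conclusion.
m = 18: m² - 3m + 19 = 289 = 17 × 17, composite.
Thus m = 18 disproves the claim, and no smaller m works.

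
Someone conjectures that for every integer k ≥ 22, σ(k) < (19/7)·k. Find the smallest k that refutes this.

k = 60

We need the least integer k ≥ 22 for which the claim fails.
The first 38 eligible values, up to k = 59, all satisfy the conclusion.
k = 60: σ(60) = 168; 168 ≥ 1140/7.
So k = 60 is the smallest counterexample.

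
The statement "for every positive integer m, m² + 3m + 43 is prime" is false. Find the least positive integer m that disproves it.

m = 39

For m = 1, 2, 3, 4, …, 36, 37, 38 the conclusion holds.
m = 39: m² + 3m + 43 = 1681 = 41 × 41, composite.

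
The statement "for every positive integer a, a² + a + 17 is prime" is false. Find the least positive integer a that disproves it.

Check each positive integer a in order until a² + a + 17 is not prime.
For a = 1, 2, 3, 4, …, 13, 14, 15 the conclusion holds.
a = 16: a² + a + 17 = 289 = 17 × 17, composite.

a = 16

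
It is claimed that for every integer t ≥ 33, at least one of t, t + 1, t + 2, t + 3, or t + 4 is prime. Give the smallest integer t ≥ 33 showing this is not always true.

t = 48

A counterexample is any integer t ≥ 33 such that t, t + 1, t + 2, t + 3, t + 4 are all composite; we check each in order.
For t = 33, 34, 35, 36, …, 45, 46, 47 the conclusion holds.
t = 48: 48 = 2 × 24; 49 = 7 × 7; 50 = 2 × 25; 51 = 3 × 17; 52 = 2 × 26 — all composite.
Thus t = 48 disproves the claim, and no smaller t works.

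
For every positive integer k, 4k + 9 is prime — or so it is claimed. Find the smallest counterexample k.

k = 3

We need the least positive integer k for which 4k + 9 is not prime.
k = 1: 4k + 9 = 13, prime.
k = 2: 4k + 9 = 17, prime.
k = 3: 4k + 9 = 21 = 3 × 7, composite.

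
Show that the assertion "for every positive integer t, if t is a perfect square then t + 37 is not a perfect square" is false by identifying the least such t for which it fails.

The first 17 eligible values, up to t = 289, all satisfy the conclusion.
t = 324: 324 = 18² and 324 + 37 = 361 = 19².

t = 324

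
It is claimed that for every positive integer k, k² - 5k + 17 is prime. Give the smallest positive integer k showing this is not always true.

k = 13

We need the least positive integer k for which k² - 5k + 17 is not prime.
The first 12 eligible values, up to k = 12, all satisfy the conclusion.
k = 13: k² - 5k + 17 = 121 = 11 × 11, composite.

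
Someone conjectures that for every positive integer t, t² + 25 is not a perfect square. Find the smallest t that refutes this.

t = 12

A counterexample is any positive integer t such that t² + 25 is a perfect square; we check each in order.
For t = 1, 2, 3, 4, …, 9, 10, 11 the conclusion holds.
t = 12: 12² + 25 = 169 = 13², a perfect square.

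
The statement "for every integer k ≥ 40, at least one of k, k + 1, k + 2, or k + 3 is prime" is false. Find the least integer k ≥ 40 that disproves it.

A counterexample is any integer k ≥ 40 such that k, k + 1, k + 2, k + 3 are all composite; we check each in order.
The first 8 eligible values, up to k = 47, all satisfy the conclusion.
k = 48: 48 = 2 × 24; 49 = 7 × 7; 50 = 2 × 25; 51 = 3 × 17 — all composite.
Thus k = 48 disproves the claim, and no smaller k works.

k = 48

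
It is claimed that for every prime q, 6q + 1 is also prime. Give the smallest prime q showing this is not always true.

q = 19

A counterexample is any prime q such that 6q + 1 is not prime; we check each in order.
For q = 2, 3, 5, 7, 11, 13, 17 the conclusion holds.
q = 19: 6q + 1 = 115 = 5 × 23, not prime.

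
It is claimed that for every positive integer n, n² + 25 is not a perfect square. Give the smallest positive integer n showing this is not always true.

The first 11 eligible values, up to n = 11, all satisfy the conclusion.
n = 12: 12² + 25 = 169 = 13², a perfect square.

n = 12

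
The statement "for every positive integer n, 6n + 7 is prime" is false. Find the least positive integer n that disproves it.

n = 3

Check each positive integer n in order until 6n + 7 is not prime.
For n = 1, 2 the conclusion holds.
n = 3: 6n + 7 = 25 = 5 × 5, composite.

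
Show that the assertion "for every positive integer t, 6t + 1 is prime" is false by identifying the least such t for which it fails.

t = 4

t = 1: 6t + 1 = 7, prime.
t = 2: 6t + 1 = 13, prime.
t = 3: 6t + 1 = 19, prime.
t = 4: 6t + 1 = 25 = 5 × 5, composite.
So t = 4 is the smallest counterexample.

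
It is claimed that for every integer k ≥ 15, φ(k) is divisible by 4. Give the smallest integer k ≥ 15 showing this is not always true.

Check each integer k ≥ 15 in order until φ(k) is not divisible by 4.
k = 15: φ(15) = 8; 8 mod 4 = 0.
k = 16: φ(16) = 8; 8 mod 4 = 0.
k = 17: φ(17) = 16; 16 mod 4 = 0.
k = 18: φ(18) = 6; 6 mod 4 = 2.
Hence k = 18 is a counterexample.

k = 18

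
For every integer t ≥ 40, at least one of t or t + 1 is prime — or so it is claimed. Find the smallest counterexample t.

A counterexample is any integer t ≥ 40 such that t, t + 1 are both composite; we check each in order.
t = 40: 41 is prime.
t = 41: 41 is prime.
t = 42: 43 is prime.
t = 43: 43 is prime.
t = 44: 44 = 2 × 22; 45 = 3 × 15 — both composite.
Hence t = 44 is a counterexample.

t = 44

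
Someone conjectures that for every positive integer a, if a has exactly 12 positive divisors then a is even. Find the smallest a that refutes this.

a = 315

The first 24 eligible values, up to a = 308, all satisfy the conclusion.
a = 315: divisors of 315: 12 divisors; 315 is odd.
So a = 315 is the smallest counterexample.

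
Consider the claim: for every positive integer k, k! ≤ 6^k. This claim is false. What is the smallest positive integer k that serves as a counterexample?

k = 14

We need the least positive integer k for which k! > 6^k.
For k = 1, 2, 3, 4, …, 11, 12, 13 the conclusion holds.
k = 14: k! = 87178291200 and 6^k = 78364164096, so 87178291200 > 78364164096.
So k = 14 is the smallest counterexample.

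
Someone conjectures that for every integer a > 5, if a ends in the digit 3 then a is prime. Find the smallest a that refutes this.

a = 33

Check each integer a > 5 in order until a ends in the digit 3 but a is not prime.
a = 13: 13 ends in 3 and is prime.
a = 23: 23 ends in 3 and is prime.
a = 33: 33 ends in 3; 33 = 3 × 11, composite.
So a = 33 is the smallest counterexample.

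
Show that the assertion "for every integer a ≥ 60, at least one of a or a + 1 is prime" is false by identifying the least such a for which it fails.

a = 62

A counterexample is any integer a ≥ 60 such that a, a + 1 are both composite; we check each in order.
For a = 60, 61 the conclusion holds.
a = 62: 62 = 2 × 31; 63 = 3 × 21 — both composite.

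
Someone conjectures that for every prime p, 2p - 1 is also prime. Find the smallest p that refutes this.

p = 5

A counterexample is any prime p such that 2p - 1 is not prime; we check each in order.
p = 2: 2p - 1 = 3, prime.
p = 3: 2p - 1 = 5, prime.
p = 5: 2p - 1 = 9 = 3 × 3, not prime.
So p = 5 is the smallest counterexample.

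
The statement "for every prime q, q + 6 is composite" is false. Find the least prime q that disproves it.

q = 2: q + 6 = 8 = 2 × 4, composite.
q = 3: q + 6 = 9 = 3 × 3, composite.
q = 5: q + 6 = 11, prime — not composite.

q = 5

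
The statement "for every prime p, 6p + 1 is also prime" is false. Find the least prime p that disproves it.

We need the least prime p for which 6p + 1 is not prime.
The first 7 eligible values, up to p = 17, all satisfy the conclusion.
p = 19: 6p + 1 = 115 = 5 × 23, not prime.

p = 19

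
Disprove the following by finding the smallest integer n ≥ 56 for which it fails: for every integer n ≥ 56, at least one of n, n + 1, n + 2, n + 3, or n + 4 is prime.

n = 62

The first 6 eligible values, up to n = 61, all satisfy the conclusion.
n = 62: 62 = 2 × 31; 63 = 3 × 21; 64 = 2 × 32; 65 = 5 × 13; 66 = 2 × 33 — all composite.
So n = 62 is the smallest counterexample.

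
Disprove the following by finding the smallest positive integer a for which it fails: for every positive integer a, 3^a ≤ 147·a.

a = 7

A counterexample is any positive integer a such that 3^a > 147·a; we check each in order.
a = 1: 3^a = 3 and 147·a = 147, so 3 ≤ 147.
a = 2: 3^a = 9 and 147·a = 294, so 9 ≤ 294.
a = 3: 3^a = 27 and 147·a = 441, so 27 ≤ 441.
a = 4: 3^a = 81 and 147·a = 588, so 81 ≤ 588.
a = 5: 3^a = 243 and 147·a = 735, so 243 ≤ 735.
a = 6: 3^a = 729 and 147·a = 882, so 729 ≤ 882.
a = 7: 3^a = 2187 and 147·a = 1029, so 2187 > 1029.
Hence a = 7 is a counterexample.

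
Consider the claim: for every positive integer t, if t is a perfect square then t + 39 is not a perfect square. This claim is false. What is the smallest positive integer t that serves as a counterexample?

A counterexample is any positive integer t such that t is a perfect square but t + 39 is a perfect square; we check each in order.
For t = 1, 4, 9, 16 the conclusion holds.
t = 25: 25 = 5² and 25 + 39 = 64 = 8².
So t = 25 is the smallest counterexample.

t = 25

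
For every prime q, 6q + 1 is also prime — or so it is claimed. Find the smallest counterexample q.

q = 19

Check each prime q in order until 6q + 1 is not prime.
For q = 2, 3, 5, 7, 11, 13, 17 the conclusion holds.
q = 19: 6q + 1 = 115 = 5 × 23, not prime.
So q = 19 is the smallest counterexample.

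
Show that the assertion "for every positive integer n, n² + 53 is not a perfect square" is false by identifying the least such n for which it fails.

We need the least positive integer n for which n² + 53 is a perfect square.
The first 25 eligible values, up to n = 25, all satisfy the conclusion.
n = 26: 26² + 53 = 729 = 27², a perfect square.
Thus n = 26 disproves the claim, and no smaller n works.

n = 26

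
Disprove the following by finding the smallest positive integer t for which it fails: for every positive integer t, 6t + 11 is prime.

We need the least positive integer t for which 6t + 11 is not prime.
For t = 1, 2, 3 the conclusion holds.
t = 4: 6t + 11 = 35 = 5 × 7, composite.
Hence t = 4 is a counterexample.

t = 4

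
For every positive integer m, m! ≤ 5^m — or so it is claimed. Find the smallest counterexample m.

m = 12

A counterexample is any positive integer m such that m! > 5^m; we check each in order.
For m = 1, 2, 3, 4, …, 9, 10, 11 the conclusion holds.
m = 12: m! = 479001600 and 5^m = 244140625, so 479001600 > 244140625.
So m = 12 is the smallest counterexample.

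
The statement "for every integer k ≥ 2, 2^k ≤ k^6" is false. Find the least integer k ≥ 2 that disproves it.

k = 30

The first 28 eligible values, up to k = 29, all satisfy the conclusion.
k = 30: 2^k = 1073741824 and k^6 = 729000000, so 1073741824 > 729000000.
Hence k = 30 is a counterexample.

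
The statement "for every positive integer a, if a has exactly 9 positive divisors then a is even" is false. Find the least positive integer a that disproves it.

A counterexample is any positive integer a such that a has exactly 9 positive divisors but a is odd; we check each in order.
a = 36: divisors of 36: 9 divisors; 36 is even.
a = 100: divisors of 100: 9 divisors; 100 is even.
a = 196: divisors of 196: 9 divisors; 196 is even.
a = 225: divisors of 225: 9 divisors; 225 is odd.
Hence a = 225 is a counterexample.

a = 225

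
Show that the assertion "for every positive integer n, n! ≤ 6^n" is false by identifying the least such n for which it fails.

A counterexample is any positive integer n such that n! > 6^n; we check each in order.
For n = 1, 2, 3, 4, …, 11, 12, 13 the conclusion holds.
n = 14: n! = 87178291200 and 6^n = 78364164096, so 87178291200 > 78364164096.
Thus n = 14 disproves the claim, and no smaller n works.

n = 14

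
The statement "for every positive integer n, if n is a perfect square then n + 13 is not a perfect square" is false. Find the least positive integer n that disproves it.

We need the least positive integer n for which n is a perfect square but n + 13 is a perfect square.
n = 1: 1 + 13 = 14, not a perfect square.
n = 4: 4 + 13 = 17, not a perfect square.
n = 9: 9 + 13 = 22, not a perfect square.
n = 16: 16 + 13 = 29, not a perfect square.
n = 25: 25 + 13 = 38, not a perfect square.
n = 36: 36 = 6² and 36 + 13 = 49 = 7².

n = 36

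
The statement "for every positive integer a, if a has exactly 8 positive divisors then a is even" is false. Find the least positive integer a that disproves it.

The first 12 eligible values, up to a = 104, all satisfy the conclusion.
a = 105: divisors of 105: 1, 3, 5, 7, 15, 21, 35, 105; 105 is odd.
So a = 105 is the smallest counterexample.

a = 105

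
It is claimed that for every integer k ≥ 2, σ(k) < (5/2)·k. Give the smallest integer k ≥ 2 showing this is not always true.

Check each integer k ≥ 2 in order until the claim fails.
For k = 2, 3, 4, 5, …, 21, 22, 23 the conclusion holds.
k = 24: σ(24) = 60; 60 ≥ 60.

k = 24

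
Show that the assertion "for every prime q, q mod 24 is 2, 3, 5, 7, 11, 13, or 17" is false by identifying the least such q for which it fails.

q = 2: 2 mod 24 = 2.
q = 3: 3 mod 24 = 3.
q = 5: 5 mod 24 = 5.
q = 7: 7 mod 24 = 7.
q = 11: 11 mod 24 = 11.
q = 13: 13 mod 24 = 13.
q = 17: 17 mod 24 = 17.
q = 19: 19 mod 24 = 19 — not in {2, 3, 5, 7, 11, 13, 17}.

q = 19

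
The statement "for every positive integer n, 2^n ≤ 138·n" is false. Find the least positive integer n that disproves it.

n = 11

A counterexample is any positive integer n such that 2^n > 138·n; we check each in order.
For n = 1, 2, 3, 4, 5, 6, 7, 8, 9, 10 the conclusion holds.
n = 11: 2^n = 2048 and 138·n = 1518, so 2048 > 1518.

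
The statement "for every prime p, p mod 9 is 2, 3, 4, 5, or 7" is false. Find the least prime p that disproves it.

p = 17

For p = 2, 3, 5, 7, 11, 13 the conclusion holds.
p = 17: 17 mod 9 = 8 — not in {2, 3, 4, 5, 7}.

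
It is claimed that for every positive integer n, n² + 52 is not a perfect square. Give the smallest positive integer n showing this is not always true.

n = 12

The first 11 eligible values, up to n = 11, all satisfy the conclusion.
n = 12: 12² + 52 = 196 = 14², a perfect square.
Hence n = 12 is a counterexample.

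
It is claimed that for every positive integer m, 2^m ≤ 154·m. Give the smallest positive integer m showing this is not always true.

m = 11

The first 10 eligible values, up to m = 10, all satisfy the conclusion.
m = 11: 2^m = 2048 and 154·m = 1694, so 2048 > 1694.
Thus m = 11 disproves the claim, and no smaller m works.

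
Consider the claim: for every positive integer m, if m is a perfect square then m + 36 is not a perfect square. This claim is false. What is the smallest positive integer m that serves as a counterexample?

A counterexample is any positive integer m such that m is a perfect square but m + 36 is a perfect square; we check each in order.
The first 7 eligible values, up to m = 49, all satisfy the conclusion.
m = 64: 64 = 8² and 64 + 36 = 100 = 10².
Thus m = 64 disproves the claim, and no smaller m works.

m = 64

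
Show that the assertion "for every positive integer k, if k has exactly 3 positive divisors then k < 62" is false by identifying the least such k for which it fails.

Check each positive integer k in order until k has exactly 3 positive divisors but the claim fails.
For k = 4, 9, 25, 49 the conclusion holds.
k = 121: τ(121) = 3; 121 ≥ 62.
So k = 121 is the smallest counterexample.

k = 121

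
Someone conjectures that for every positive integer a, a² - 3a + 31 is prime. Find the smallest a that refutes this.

For a = 1, 2, 3 the conclusion holds.
a = 4: a² - 3a + 31 = 35 = 5 × 7, composite.
Thus a = 4 disproves the claim, and no smaller a works.

a = 4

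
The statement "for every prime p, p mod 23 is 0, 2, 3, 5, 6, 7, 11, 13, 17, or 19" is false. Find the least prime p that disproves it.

p = 31

We need the least prime p for which the claim fails.
For p = 2, 3, 5, 7, 11, 13, 17, 19, 23, 29 the conclusion holds.
p = 31: 31 mod 23 = 8 — not in {0, 2, 3, 5, 6, 7, 11, 13, 17, 19}.
Hence p = 31 is a counterexample.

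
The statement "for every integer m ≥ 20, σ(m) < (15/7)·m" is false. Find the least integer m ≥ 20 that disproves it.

We need the least integer m ≥ 20 for which the claim fails.
For m = 20, 21, 22, 23 the conclusion holds.
m = 24: σ(24) = 60; 60 ≥ 360/7.
Thus m = 24 disproves the claim, and no smaller m works.

m = 24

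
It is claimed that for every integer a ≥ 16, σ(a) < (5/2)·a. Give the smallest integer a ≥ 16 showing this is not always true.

a = 24

a = 16: σ(16) = 31; 31 < 40.
a = 17: σ(17) = 18; 18 < 85/2.
a = 18: σ(18) = 39; 39 < 45.
a = 19: σ(19) = 20; 20 < 95/2.
a = 20: σ(20) = 42; 42 < 50.
a = 21: σ(21) = 32; 32 < 105/2.
a = 22: σ(22) = 36; 36 < 55.
a = 23: σ(23) = 24; 24 < 115/2.
a = 24: σ(24) = 60; 60 ≥ 60.
Hence a = 24 is a counterexample.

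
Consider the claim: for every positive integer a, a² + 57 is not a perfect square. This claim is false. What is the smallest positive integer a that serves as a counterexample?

Check each positive integer a in order until a² + 57 is a perfect square.
a = 1: 1² + 57 = 58, not a perfect square.
a = 2: 2² + 57 = 61, not a perfect square.
a = 3: 3² + 57 = 66, not a perfect square.
a = 4: 4² + 57 = 73, not a perfect square.
a = 5: 5² + 57 = 82, not a perfect square.
a = 6: 6² + 57 = 93, not a perfect square.
a = 7: 7² + 57 = 106, not a perfect square.
a = 8: 8² + 57 = 121 = 11², a perfect square.
So a = 8 is the smallest counterexample.

a = 8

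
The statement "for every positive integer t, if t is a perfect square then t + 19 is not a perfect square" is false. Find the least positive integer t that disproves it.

t = 81

Check each positive integer t in order until t is a perfect square but t + 19 is a perfect square.
t = 1: 1 + 19 = 20, not a perfect square.
t = 4: 4 + 19 = 23, not a perfect square.
t = 9: 9 + 19 = 28, not a perfect square.
t = 16: 16 + 19 = 35, not a perfect square.
t = 25: 25 + 19 = 44, not a perfect square.
t = 36: 36 + 19 = 55, not a perfect square.
t = 49: 49 + 19 = 68, not a perfect square.
t = 64: 64 + 19 = 83, not a perfect square.
t = 81: 81 = 9² and 81 + 19 = 100 = 10².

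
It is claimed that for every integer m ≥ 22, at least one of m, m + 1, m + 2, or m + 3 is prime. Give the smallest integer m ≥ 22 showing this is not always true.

A counterexample is any integer m ≥ 22 such that m, m + 1, m + 2, m + 3 are all composite; we check each in order.
m = 22: 23 is prime.
m = 23: 23 is prime.
m = 24: 24 = 2 × 12; 25 = 5 × 5; 26 = 2 × 13; 27 = 3 × 9 — all composite.
Thus m = 24 disproves the claim, and no smaller m works.

m = 24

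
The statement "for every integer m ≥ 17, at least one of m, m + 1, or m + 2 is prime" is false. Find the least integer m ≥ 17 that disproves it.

m = 17: 17 is prime.
m = 18: 19 is prime.
m = 19: 19 is prime.
m = 20: 20 = 2 × 10; 21 = 3 × 7; 22 = 2 × 11 — all composite.
Thus m = 20 disproves the claim, and no smaller m works.

m = 20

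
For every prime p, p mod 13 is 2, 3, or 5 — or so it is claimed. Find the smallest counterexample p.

p = 7

A counterexample is any prime p such that the claim fails; we check each in order.
For p = 2, 3, 5 the conclusion holds.
p = 7: 7 mod 13 = 7 — not in {2, 3, 5}.
So p = 7 is the smallest counterexample.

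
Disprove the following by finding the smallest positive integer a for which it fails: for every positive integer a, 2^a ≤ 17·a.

a = 1: 2^a = 2 and 17·a = 17, so 2 ≤ 17.
a = 2: 2^a = 4 and 17·a = 34, so 4 ≤ 34.
a = 3: 2^a = 8 and 17·a = 51, so 8 ≤ 51.
a = 4: 2^a = 16 and 17·a = 68, so 16 ≤ 68.
a = 5: 2^a = 32 and 17·a = 85, so 32 ≤ 85.
a = 6: 2^a = 64 and 17·a = 102, so 64 ≤ 102.
a = 7: 2^a = 128 and 17·a = 119, so 128 > 119.
Thus a = 7 disproves the claim, and no smaller a works.

a = 7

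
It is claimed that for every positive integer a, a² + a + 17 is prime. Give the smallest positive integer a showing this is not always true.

a = 16

A counterexample is any positive integer a such that a² + a + 17 is not prime; we check each in order.
For a = 1, 2, 3, 4, …, 13, 14, 15 the conclusion holds.
a = 16: a² + a + 17 = 289 = 17 × 17, composite.
Hence a = 16 is a counterexample.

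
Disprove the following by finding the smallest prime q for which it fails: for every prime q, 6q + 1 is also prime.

For q = 2, 3, 5, 7, 11, 13, 17 the conclusion holds.
q = 19: 6q + 1 = 115 = 5 × 23, not prime.
So q = 19 is the smallest counterexample.

q = 19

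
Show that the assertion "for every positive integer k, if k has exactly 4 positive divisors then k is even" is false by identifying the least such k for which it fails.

A counterexample is any positive integer k such that k has exactly 4 positive divisors but k is odd; we check each in order.
For k = 6, 8, 10, 14 the conclusion holds.
k = 15: divisors of 15: 1, 3, 5, 15; 15 is odd.
Thus k = 15 disproves the claim, and no smaller k works.

k = 15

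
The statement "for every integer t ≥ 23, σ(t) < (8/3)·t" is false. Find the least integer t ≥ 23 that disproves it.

The first 37 eligible values, up to t = 59, all satisfy the conclusion.
t = 60: σ(60) = 168; 168 ≥ 160.
Thus t = 60 disproves the claim, and no smaller t works.

t = 60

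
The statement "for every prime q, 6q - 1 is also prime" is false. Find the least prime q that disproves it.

For q = 2, 3, 5, 7 the conclusion holds.
q = 11: 6q - 1 = 65 = 5 × 13, not prime.
So q = 11 is the smallest counterexample.

q = 11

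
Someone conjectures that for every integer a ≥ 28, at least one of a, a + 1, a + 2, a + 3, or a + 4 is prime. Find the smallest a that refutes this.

We need the least integer a ≥ 28 for which a, a + 1, a + 2, a + 3, a + 4 are all composite.
a = 28: 29 is prime.
a = 29: 29 is prime.
a = 30: 31 is prime.
a = 31: 31 is prime.
a = 32: 32 = 2 × 16; 33 = 3 × 11; 34 = 2 × 17; 35 = 5 × 7; 36 = 2 × 18 — all composite.
Thus a = 32 disproves the claim, and no smaller a works.

a = 32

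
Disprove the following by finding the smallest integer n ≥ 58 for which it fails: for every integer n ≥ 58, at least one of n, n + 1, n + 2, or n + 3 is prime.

A counterexample is any integer n ≥ 58 such that n, n + 1, n + 2, n + 3 are all composite; we check each in order.
n = 58: 59 is prime.
n = 59: 59 is prime.
n = 60: 61 is prime.
n = 61: 61 is prime.
n = 62: 62 = 2 × 31; 63 = 3 × 21; 64 = 2 × 32; 65 = 5 × 13 — all composite.

n = 62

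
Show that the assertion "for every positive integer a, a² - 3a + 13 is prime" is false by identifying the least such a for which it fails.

Check each positive integer a in order until a² - 3a + 13 is not prime.
For a = 1, 2, 3, 4, …, 9, 10, 11 the conclusion holds.
a = 12: a² - 3a + 13 = 121 = 11 × 11, composite.
Hence a = 12 is a counterexample.

a = 12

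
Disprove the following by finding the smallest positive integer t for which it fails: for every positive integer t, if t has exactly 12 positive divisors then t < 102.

t = 108

Check each positive integer t in order until t has exactly 12 positive divisors but the claim fails.
For t = 60, 72, 84, 90, 96 the conclusion holds.
t = 108: τ(108) = 12; 108 ≥ 102.
Thus t = 108 disproves the claim, and no smaller t works.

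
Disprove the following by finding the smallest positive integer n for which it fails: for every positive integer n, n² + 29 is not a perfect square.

n = 14

For n = 1, 2, 3, 4, …, 11, 12, 13 the conclusion holds.
n = 14: 14² + 29 = 225 = 15², a perfect square.
Thus n = 14 disproves the claim, and no smaller n works.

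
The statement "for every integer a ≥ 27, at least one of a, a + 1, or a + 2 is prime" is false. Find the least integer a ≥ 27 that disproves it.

a = 32

The first 5 eligible values, up to a = 31, all satisfy the conclusion.
a = 32: 32 = 2 × 16; 33 = 3 × 11; 34 = 2 × 17 — all composite.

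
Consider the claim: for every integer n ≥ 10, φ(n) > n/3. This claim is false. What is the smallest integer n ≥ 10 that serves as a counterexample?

n = 12

Check each integer n ≥ 10 in order until the claim fails.
For n = 10, 11 the conclusion holds.
n = 12: φ(12) = 4 and 12/3 = 4, so φ(12) ≤ 12/3.
So n = 12 is the smallest counterexample.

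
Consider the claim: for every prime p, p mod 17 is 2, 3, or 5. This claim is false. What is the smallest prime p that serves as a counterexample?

p = 7

A counterexample is any prime p such that the claim fails; we check each in order.
p = 2: 2 mod 17 = 2.
p = 3: 3 mod 17 = 3.
p = 5: 5 mod 17 = 5.
p = 7: 7 mod 17 = 7 — not in {2, 3, 5}.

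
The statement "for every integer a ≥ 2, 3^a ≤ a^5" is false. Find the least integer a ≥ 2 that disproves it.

a = 11

A counterexample is any integer a ≥ 2 such that 3^a > a^5; we check each in order.
For a = 2, 3, 4, 5, 6, 7, 8, 9, 10 the conclusion holds.
a = 11: 3^a = 177147 and a^5 = 161051, so 177147 > 161051.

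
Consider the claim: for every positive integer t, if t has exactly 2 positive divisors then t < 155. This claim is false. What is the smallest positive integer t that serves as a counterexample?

We need the least positive integer t for which t has exactly 2 positive divisors but the claim fails.
The first 36 eligible values, up to t = 151, all satisfy the conclusion.
t = 157: τ(157) = 2; 157 ≥ 155.
So t = 157 is the smallest counterexample.

t = 157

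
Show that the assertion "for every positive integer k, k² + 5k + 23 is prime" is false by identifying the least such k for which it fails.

k = 14

A counterexample is any positive integer k such that k² + 5k + 23 is not prime; we check each in order.
For k = 1, 2, 3, 4, …, 11, 12, 13 the conclusion holds.
k = 14: k² + 5k + 23 = 289 = 17 × 17, composite.
So k = 14 is the smallest counterexample.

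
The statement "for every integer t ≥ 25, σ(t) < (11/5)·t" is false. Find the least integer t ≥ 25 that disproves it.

t = 30

The first 5 eligible values, up to t = 29, all satisfy the conclusion.
t = 30: σ(30) = 72; 72 ≥ 66.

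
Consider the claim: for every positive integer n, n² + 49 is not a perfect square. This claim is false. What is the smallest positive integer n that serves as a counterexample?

Check each positive integer n in order until n² + 49 is a perfect square.
For n = 1, 2, 3, 4, …, 21, 22, 23 the conclusion holds.
n = 24: 24² + 49 = 625 = 25², a perfect square.
Hence n = 24 is a counterexample.

n = 24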